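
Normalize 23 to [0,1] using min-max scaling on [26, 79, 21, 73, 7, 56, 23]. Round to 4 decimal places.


Min = 7, Max = 79
Range = 79 - 7 = 72
Scaled = (x - min) / (max - min)
= (23 - 7) / 72
= 16 / 72
= 0.2222

0.2222


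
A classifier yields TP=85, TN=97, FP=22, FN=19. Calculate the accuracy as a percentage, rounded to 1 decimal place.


Accuracy = (TP + TN) / (TP + TN + FP + FN) * 100
= (85 + 97) / (85 + 97 + 22 + 19)
= 182 / 223
= 0.8161
= 81.6%

81.6


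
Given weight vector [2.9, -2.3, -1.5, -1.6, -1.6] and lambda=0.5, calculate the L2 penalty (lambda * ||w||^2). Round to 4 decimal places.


Squaring each weight:
2.9^2 = 8.41
(-2.3)^2 = 5.29
(-1.5)^2 = 2.25
(-1.6)^2 = 2.56
(-1.6)^2 = 2.56
Sum of squares = 21.07
Penalty = 0.5 * 21.07 = 10.5350

10.5350


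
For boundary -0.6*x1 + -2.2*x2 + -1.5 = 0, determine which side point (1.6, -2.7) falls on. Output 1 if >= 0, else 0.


Compute -0.6 * 1.6 + -2.2 * -2.7 + -1.5
= -0.96 + 5.94 + -1.5
= 3.48
Since 3.48 >= 0, the point is on the positive side.

1


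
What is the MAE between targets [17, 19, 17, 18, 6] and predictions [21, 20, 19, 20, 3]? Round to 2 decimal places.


Absolute errors: [4, 1, 2, 2, 3]
Sum of absolute errors = 12
MAE = 12 / 5 = 2.40

2.40


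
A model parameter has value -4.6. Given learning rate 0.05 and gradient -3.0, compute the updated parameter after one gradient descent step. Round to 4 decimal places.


w_new = w_old - lr * gradient
= -4.6 - 0.05 * -3.0
= -4.6 - (-0.15)
= -4.4500

-4.4500


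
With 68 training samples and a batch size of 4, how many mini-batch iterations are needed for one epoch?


Iterations per epoch = dataset_size / batch_size
= 68 / 4
= 17

17


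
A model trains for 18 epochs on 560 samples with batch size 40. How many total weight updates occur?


Iterations per epoch = 560 / 40 = 14
Total updates = iterations_per_epoch * epochs
= 14 * 18
= 252

252


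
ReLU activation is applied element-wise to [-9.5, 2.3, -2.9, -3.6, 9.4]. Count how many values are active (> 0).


ReLU(x) = max(0, x) for each element:
ReLU(-9.5) = 0
ReLU(2.3) = 2.3
ReLU(-2.9) = 0
ReLU(-3.6) = 0
ReLU(9.4) = 9.4
Active neurons (>0): 2

2


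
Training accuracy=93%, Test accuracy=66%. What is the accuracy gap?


Gap = train_accuracy - test_accuracy
= 93 - 66
= 27%
This large gap strongly indicates overfitting.

27


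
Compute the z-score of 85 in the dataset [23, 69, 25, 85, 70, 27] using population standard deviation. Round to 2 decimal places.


Mean = (23 + 69 + 25 + 85 + 70 + 27) / 6 = 49.8333
Variance = sum((x_i - mean)^2) / n = 644.8056
Std = sqrt(644.8056) = 25.393
Z = (x - mean) / std
= (85 - 49.8333) / 25.393
= 35.1667 / 25.393
= 1.38

1.38


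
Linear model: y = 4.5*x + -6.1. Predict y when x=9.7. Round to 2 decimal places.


y = 4.5 * 9.7 + (-6.1)
= 43.65 + (-6.1)
= 37.55

37.55


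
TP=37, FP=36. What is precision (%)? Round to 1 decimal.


Precision = TP / (TP + FP) * 100
= 37 / (37 + 36)
= 37 / 73
= 0.5068
= 50.7%

50.7


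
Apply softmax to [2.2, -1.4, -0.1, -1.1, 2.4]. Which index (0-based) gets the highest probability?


Softmax is a monotonic transformation, so it preserves the argmax.
We need to find the index of the maximum logit.
Index 0: 2.2
Index 1: -1.4
Index 2: -0.1
Index 3: -1.1
Index 4: 2.4
Maximum logit = 2.4 at index 4

4


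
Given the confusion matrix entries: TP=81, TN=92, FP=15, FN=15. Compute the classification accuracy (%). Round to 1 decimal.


Accuracy = (TP + TN) / (TP + TN + FP + FN) * 100
= (81 + 92) / (81 + 92 + 15 + 15)
= 173 / 203
= 0.8522
= 85.2%

85.2


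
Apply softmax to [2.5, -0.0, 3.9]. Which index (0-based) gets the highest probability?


Softmax is a monotonic transformation, so it preserves the argmax.
We need to find the index of the maximum logit.
Index 0: 2.5
Index 1: -0.0
Index 2: 3.9
Maximum logit = 3.9 at index 2

2


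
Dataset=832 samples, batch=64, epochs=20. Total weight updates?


Iterations per epoch = 832 / 64 = 13
Total updates = iterations_per_epoch * epochs
= 13 * 20
= 260

260


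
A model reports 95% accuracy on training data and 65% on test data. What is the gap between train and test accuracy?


Gap = train_accuracy - test_accuracy
= 95 - 65
= 30%
This large gap strongly indicates overfitting.

30


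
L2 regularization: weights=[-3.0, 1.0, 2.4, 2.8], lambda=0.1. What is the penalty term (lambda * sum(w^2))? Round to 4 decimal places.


Squaring each weight:
(-3.0)^2 = 9.0
1.0^2 = 1.0
2.4^2 = 5.76
2.8^2 = 7.84
Sum of squares = 23.6
Penalty = 0.1 * 23.6 = 2.3600

2.3600


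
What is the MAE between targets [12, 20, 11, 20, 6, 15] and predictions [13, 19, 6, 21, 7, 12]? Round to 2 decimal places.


Absolute errors: [1, 1, 5, 1, 1, 3]
Sum of absolute errors = 12
MAE = 12 / 6 = 2.00

2.00


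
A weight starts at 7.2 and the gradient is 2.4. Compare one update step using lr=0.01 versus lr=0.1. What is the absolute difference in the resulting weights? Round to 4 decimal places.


With lr=0.01: w_new = 7.2 - 0.01 * 2.4 = 7.176
With lr=0.1: w_new = 7.2 - 0.1 * 2.4 = 6.96
Absolute difference = |7.176 - 6.96|
= 0.2160

0.2160


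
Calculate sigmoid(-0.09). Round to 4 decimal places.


sigmoid(z) = 1 / (1 + exp(-z))
exp(-(-0.09)) = exp(0.09) = 1.0942
1 + 1.0942 = 2.0942
1 / 2.0942 = 0.4775

0.4775


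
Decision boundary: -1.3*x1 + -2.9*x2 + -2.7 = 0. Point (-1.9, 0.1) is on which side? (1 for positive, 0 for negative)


Compute -1.3 * -1.9 + -2.9 * 0.1 + -2.7
= 2.47 + -0.29 + -2.7
= -0.52
Since -0.52 < 0, the point is on the negative side.

0


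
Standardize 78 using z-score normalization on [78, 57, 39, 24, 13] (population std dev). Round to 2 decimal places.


Mean = (78 + 57 + 39 + 24 + 13) / 5 = 42.2
Variance = sum((x_i - mean)^2) / n = 538.96
Std = sqrt(538.96) = 23.2155
Z = (x - mean) / std
= (78 - 42.2) / 23.2155
= 35.8 / 23.2155
= 1.54

1.54


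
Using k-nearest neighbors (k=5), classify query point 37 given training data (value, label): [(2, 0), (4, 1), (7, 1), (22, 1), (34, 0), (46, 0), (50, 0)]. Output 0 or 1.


Distances from query 37:
Point 34 (class 0): distance = 3
Point 46 (class 0): distance = 9
Point 50 (class 0): distance = 13
Point 22 (class 1): distance = 15
Point 7 (class 1): distance = 30
K=5 nearest neighbors: classes = [0, 0, 0, 1, 1]
Votes for class 1: 2 / 5
Majority vote => class 0

0


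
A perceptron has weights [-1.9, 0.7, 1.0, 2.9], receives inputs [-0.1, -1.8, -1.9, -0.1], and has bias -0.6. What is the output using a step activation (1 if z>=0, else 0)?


z = w . x + b
= -1.9*-0.1 + 0.7*-1.8 + 1.0*-1.9 + 2.9*-0.1 + -0.6
= 0.19 + -1.26 + -1.9 + -0.29 + -0.6
= -3.26 + -0.6
= -3.86
Since z = -3.86 < 0, output = 0

0


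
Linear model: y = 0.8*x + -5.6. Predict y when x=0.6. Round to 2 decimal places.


y = 0.8 * 0.6 + (-5.6)
= 0.48 + (-5.6)
= -5.12

-5.12


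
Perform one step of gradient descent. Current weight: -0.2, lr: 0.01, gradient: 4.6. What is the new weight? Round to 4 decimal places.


w_new = w_old - lr * gradient
= -0.2 - 0.01 * 4.6
= -0.2 - (0.046)
= -0.2460

-0.2460


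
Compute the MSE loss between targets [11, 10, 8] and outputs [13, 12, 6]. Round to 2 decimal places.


Differences: [-2, -2, 2]
Squared errors: [4, 4, 4]
Sum of squared errors = 12
MSE = 12 / 3 = 4.00

4.00


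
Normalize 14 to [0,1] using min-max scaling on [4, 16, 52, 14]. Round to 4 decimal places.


Min = 4, Max = 52
Range = 52 - 4 = 48
Scaled = (x - min) / (max - min)
= (14 - 4) / 48
= 10 / 48
= 0.2083

0.2083


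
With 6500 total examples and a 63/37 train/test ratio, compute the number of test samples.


Train samples = 6500 * 63% = 4095
Test samples = 6500 - 4095
= 2405

2405


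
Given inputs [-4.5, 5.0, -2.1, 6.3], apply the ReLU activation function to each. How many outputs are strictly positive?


ReLU(x) = max(0, x) for each element:
ReLU(-4.5) = 0
ReLU(5.0) = 5.0
ReLU(-2.1) = 0
ReLU(6.3) = 6.3
Active neurons (>0): 2

2


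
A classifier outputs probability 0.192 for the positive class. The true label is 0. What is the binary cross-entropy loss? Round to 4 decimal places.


For y=0: Loss = -log(1-p)
= -log(1 - 0.192)
= -log(0.808)
= -(-0.2132)
= 0.2132

0.2132


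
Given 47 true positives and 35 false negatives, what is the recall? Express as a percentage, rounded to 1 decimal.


Recall = TP / (TP + FN) * 100
= 47 / (47 + 35)
= 47 / 82
= 0.5732
= 57.3%

57.3


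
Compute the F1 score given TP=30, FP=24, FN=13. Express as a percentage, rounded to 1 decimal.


Precision = TP / (TP + FP) = 30 / 54 = 0.5556
Recall = TP / (TP + FN) = 30 / 43 = 0.6977
F1 = 2 * P * R / (P + R)
= 2 * 0.5556 * 0.6977 / (0.5556 + 0.6977)
= 0.7752 / 1.2532
= 0.6186
As percentage: 61.9%

61.9


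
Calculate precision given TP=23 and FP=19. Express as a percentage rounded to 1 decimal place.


Precision = TP / (TP + FP) * 100
= 23 / (23 + 19)
= 23 / 42
= 0.5476
= 54.8%

54.8


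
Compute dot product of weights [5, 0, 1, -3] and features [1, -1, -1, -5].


Element-wise products:
5 * 1 = 5
0 * -1 = 0
1 * -1 = -1
-3 * -5 = 15
Sum = 5 + 0 + -1 + 15
= 19

19


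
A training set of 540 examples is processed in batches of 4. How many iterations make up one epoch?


Iterations per epoch = dataset_size / batch_size
= 540 / 4
= 135

135


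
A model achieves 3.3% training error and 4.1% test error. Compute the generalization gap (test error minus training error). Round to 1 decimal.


Generalization gap = test_error - train_error
= 4.1 - 3.3
= 0.8%
A small gap suggests good generalization.

0.8


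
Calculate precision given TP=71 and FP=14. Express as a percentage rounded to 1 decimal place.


Precision = TP / (TP + FP) * 100
= 71 / (71 + 14)
= 71 / 85
= 0.8353
= 83.5%

83.5


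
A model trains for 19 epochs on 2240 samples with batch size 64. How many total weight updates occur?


Iterations per epoch = 2240 / 64 = 35
Total updates = iterations_per_epoch * epochs
= 35 * 19
= 665

665


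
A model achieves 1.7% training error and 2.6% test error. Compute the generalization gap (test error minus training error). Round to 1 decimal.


Generalization gap = test_error - train_error
= 2.6 - 1.7
= 0.9%
A small gap suggests good generalization.

0.9


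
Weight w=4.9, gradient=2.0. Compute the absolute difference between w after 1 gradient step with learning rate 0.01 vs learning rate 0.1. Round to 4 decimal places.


With lr=0.01: w_new = 4.9 - 0.01 * 2.0 = 4.88
With lr=0.1: w_new = 4.9 - 0.1 * 2.0 = 4.7
Absolute difference = |4.88 - 4.7|
= 0.1800

0.1800


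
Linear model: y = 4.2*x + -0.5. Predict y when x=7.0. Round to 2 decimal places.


y = 4.2 * 7.0 + (-0.5)
= 29.4 + (-0.5)
= 28.90

28.90


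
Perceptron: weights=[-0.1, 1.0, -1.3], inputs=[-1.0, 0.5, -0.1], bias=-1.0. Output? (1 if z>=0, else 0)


z = w . x + b
= -0.1*-1.0 + 1.0*0.5 + -1.3*-0.1 + -1.0
= 0.1 + 0.5 + 0.13 + -1.0
= 0.73 + -1.0
= -0.27
Since z = -0.27 < 0, output = 0

0


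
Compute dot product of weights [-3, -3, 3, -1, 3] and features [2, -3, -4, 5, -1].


Element-wise products:
-3 * 2 = -6
-3 * -3 = 9
3 * -4 = -12
-1 * 5 = -5
3 * -1 = -3
Sum = -6 + 9 + -12 + -5 + -3
= -17

-17


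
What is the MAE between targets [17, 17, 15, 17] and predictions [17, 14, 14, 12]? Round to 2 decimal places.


Absolute errors: [0, 3, 1, 5]
Sum of absolute errors = 9
MAE = 9 / 4 = 2.25

2.25


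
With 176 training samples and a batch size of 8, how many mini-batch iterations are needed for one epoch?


Iterations per epoch = dataset_size / batch_size
= 176 / 8
= 22

22


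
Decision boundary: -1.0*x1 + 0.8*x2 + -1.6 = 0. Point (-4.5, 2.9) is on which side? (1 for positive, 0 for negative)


Compute -1.0 * -4.5 + 0.8 * 2.9 + -1.6
= 4.5 + 2.32 + -1.6
= 5.22
Since 5.22 >= 0, the point is on the positive side.

1


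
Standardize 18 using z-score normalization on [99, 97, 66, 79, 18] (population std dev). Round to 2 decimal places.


Mean = (99 + 97 + 66 + 79 + 18) / 5 = 71.8
Variance = sum((x_i - mean)^2) / n = 870.96
Std = sqrt(870.96) = 29.512
Z = (x - mean) / std
= (18 - 71.8) / 29.512
= -53.8 / 29.512
= -1.82

-1.82


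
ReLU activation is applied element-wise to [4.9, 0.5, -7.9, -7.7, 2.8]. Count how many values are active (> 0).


ReLU(x) = max(0, x) for each element:
ReLU(4.9) = 4.9
ReLU(0.5) = 0.5
ReLU(-7.9) = 0
ReLU(-7.7) = 0
ReLU(2.8) = 2.8
Active neurons (>0): 3

3


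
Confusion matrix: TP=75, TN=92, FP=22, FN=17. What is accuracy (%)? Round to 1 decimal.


Accuracy = (TP + TN) / (TP + TN + FP + FN) * 100
= (75 + 92) / (75 + 92 + 22 + 17)
= 167 / 206
= 0.8107
= 81.1%

81.1


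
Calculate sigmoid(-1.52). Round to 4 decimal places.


sigmoid(z) = 1 / (1 + exp(-z))
exp(-(-1.52)) = exp(1.52) = 4.5722
1 + 4.5722 = 5.5722
1 / 5.5722 = 0.1795

0.1795


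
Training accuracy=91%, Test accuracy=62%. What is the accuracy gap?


Gap = train_accuracy - test_accuracy
= 91 - 62
= 29%
This large gap strongly indicates overfitting.

29


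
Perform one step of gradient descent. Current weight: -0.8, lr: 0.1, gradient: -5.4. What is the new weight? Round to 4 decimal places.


w_new = w_old - lr * gradient
= -0.8 - 0.1 * -5.4
= -0.8 - (-0.54)
= -0.2600

-0.2600


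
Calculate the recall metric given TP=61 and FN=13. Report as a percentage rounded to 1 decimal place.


Recall = TP / (TP + FN) * 100
= 61 / (61 + 13)
= 61 / 74
= 0.8243
= 82.4%

82.4


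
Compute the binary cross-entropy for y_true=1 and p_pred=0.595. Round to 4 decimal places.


For y=1: Loss = -log(p)
= -log(0.595)
= -(-0.5192)
= 0.5192

0.5192


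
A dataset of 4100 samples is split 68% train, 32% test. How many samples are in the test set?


Train samples = 4100 * 68% = 2788
Test samples = 4100 - 2788
= 1312

1312


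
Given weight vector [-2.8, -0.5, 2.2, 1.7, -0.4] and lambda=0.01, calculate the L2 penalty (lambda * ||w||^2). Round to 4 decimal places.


Squaring each weight:
(-2.8)^2 = 7.84
(-0.5)^2 = 0.25
2.2^2 = 4.84
1.7^2 = 2.89
(-0.4)^2 = 0.16
Sum of squares = 15.98
Penalty = 0.01 * 15.98 = 0.1598

0.1598


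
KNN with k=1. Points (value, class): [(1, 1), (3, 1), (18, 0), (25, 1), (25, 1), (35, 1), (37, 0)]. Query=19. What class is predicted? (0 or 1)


Distances from query 19:
Point 18 (class 0): distance = 1
K=1 nearest neighbors: classes = [0]
Votes for class 1: 0 / 1
Majority vote => class 0

0


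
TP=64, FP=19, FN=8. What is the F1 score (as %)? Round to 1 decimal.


Precision = TP / (TP + FP) = 64 / 83 = 0.7711
Recall = TP / (TP + FN) = 64 / 72 = 0.8889
F1 = 2 * P * R / (P + R)
= 2 * 0.7711 * 0.8889 / (0.7711 + 0.8889)
= 1.3708 / 1.66
= 0.8258
As percentage: 82.6%

82.6


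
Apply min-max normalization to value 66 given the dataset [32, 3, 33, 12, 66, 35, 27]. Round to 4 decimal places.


Min = 3, Max = 66
Range = 66 - 3 = 63
Scaled = (x - min) / (max - min)
= (66 - 3) / 63
= 63 / 63
= 1.0000

1.0000


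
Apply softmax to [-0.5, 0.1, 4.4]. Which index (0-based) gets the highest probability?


Softmax is a monotonic transformation, so it preserves the argmax.
We need to find the index of the maximum logit.
Index 0: -0.5
Index 1: 0.1
Index 2: 4.4
Maximum logit = 4.4 at index 2

2


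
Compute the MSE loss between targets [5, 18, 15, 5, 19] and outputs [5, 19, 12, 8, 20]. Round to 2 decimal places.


Differences: [0, -1, 3, -3, -1]
Squared errors: [0, 1, 9, 9, 1]
Sum of squared errors = 20
MSE = 20 / 5 = 4.00

4.00


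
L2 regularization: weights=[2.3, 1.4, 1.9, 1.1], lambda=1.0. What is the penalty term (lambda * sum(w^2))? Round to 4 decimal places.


Squaring each weight:
2.3^2 = 5.29
1.4^2 = 1.96
1.9^2 = 3.61
1.1^2 = 1.21
Sum of squares = 12.07
Penalty = 1.0 * 12.07 = 12.0700

12.0700


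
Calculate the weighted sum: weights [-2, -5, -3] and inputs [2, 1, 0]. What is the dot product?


Element-wise products:
-2 * 2 = -4
-5 * 1 = -5
-3 * 0 = 0
Sum = -4 + -5 + 0
= -9

-9


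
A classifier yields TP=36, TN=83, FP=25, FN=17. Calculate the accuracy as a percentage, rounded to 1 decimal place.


Accuracy = (TP + TN) / (TP + TN + FP + FN) * 100
= (36 + 83) / (36 + 83 + 25 + 17)
= 119 / 161
= 0.7391
= 73.9%

73.9


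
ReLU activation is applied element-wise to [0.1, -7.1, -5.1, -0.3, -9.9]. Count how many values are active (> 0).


ReLU(x) = max(0, x) for each element:
ReLU(0.1) = 0.1
ReLU(-7.1) = 0
ReLU(-5.1) = 0
ReLU(-0.3) = 0
ReLU(-9.9) = 0
Active neurons (>0): 1

1


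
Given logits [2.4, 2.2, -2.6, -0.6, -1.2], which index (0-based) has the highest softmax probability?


Softmax is a monotonic transformation, so it preserves the argmax.
We need to find the index of the maximum logit.
Index 0: 2.4
Index 1: 2.2
Index 2: -2.6
Index 3: -0.6
Index 4: -1.2
Maximum logit = 2.4 at index 0

0


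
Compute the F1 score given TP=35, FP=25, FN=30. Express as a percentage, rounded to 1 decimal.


Precision = TP / (TP + FP) = 35 / 60 = 0.5833
Recall = TP / (TP + FN) = 35 / 65 = 0.5385
F1 = 2 * P * R / (P + R)
= 2 * 0.5833 * 0.5385 / (0.5833 + 0.5385)
= 0.6282 / 1.1218
= 0.56
As percentage: 56.0%

56.0


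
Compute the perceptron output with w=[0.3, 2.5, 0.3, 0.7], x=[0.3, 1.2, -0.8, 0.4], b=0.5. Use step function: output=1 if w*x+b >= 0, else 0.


z = w . x + b
= 0.3*0.3 + 2.5*1.2 + 0.3*-0.8 + 0.7*0.4 + 0.5
= 0.09 + 3.0 + -0.24 + 0.28 + 0.5
= 3.13 + 0.5
= 3.63
Since z = 3.63 >= 0, output = 1

1


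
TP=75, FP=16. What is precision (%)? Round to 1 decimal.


Precision = TP / (TP + FP) * 100
= 75 / (75 + 16)
= 75 / 91
= 0.8242
= 82.4%

82.4


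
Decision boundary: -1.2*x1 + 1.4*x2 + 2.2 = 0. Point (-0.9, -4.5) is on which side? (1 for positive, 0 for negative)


Compute -1.2 * -0.9 + 1.4 * -4.5 + 2.2
= 1.08 + -6.3 + 2.2
= -3.02
Since -3.02 < 0, the point is on the negative side.

0


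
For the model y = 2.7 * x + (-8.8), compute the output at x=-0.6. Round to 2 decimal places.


y = 2.7 * -0.6 + (-8.8)
= -1.62 + (-8.8)
= -10.42

-10.42


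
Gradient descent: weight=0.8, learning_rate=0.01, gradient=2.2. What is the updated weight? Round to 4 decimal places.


w_new = w_old - lr * gradient
= 0.8 - 0.01 * 2.2
= 0.8 - (0.022)
= 0.7780

0.7780


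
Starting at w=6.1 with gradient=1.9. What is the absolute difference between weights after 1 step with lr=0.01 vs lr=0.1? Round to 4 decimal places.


With lr=0.01: w_new = 6.1 - 0.01 * 1.9 = 6.081
With lr=0.1: w_new = 6.1 - 0.1 * 1.9 = 5.91
Absolute difference = |6.081 - 5.91|
= 0.1710

0.1710


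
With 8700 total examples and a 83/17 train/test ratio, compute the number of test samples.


Train samples = 8700 * 83% = 7221
Test samples = 8700 - 7221
= 1479

1479


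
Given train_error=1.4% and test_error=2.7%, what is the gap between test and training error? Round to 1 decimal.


Generalization gap = test_error - train_error
= 2.7 - 1.4
= 1.3%
A small gap suggests good generalization.

1.3


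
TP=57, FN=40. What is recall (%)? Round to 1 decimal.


Recall = TP / (TP + FN) * 100
= 57 / (57 + 40)
= 57 / 97
= 0.5876
= 58.8%

58.8


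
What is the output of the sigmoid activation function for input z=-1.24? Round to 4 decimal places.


sigmoid(z) = 1 / (1 + exp(-z))
exp(-(-1.24)) = exp(1.24) = 3.4556
1 + 3.4556 = 4.4556
1 / 4.4556 = 0.2244

0.2244


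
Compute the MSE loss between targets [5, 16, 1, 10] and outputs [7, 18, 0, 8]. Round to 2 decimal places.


Differences: [-2, -2, 1, 2]
Squared errors: [4, 4, 1, 4]
Sum of squared errors = 13
MSE = 13 / 4 = 3.25

3.25


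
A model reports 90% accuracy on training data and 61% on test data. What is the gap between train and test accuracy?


Gap = train_accuracy - test_accuracy
= 90 - 61
= 29%
This large gap strongly indicates overfitting.

29


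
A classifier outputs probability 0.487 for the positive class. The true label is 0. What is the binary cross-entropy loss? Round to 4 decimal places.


For y=0: Loss = -log(1-p)
= -log(1 - 0.487)
= -log(0.513)
= -(-0.6675)
= 0.6675

0.6675


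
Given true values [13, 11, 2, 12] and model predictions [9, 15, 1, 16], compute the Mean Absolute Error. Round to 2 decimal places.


Absolute errors: [4, 4, 1, 4]
Sum of absolute errors = 13
MAE = 13 / 4 = 3.25

3.25


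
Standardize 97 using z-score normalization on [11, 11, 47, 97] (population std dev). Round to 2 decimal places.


Mean = (11 + 11 + 47 + 97) / 4 = 41.5
Variance = sum((x_i - mean)^2) / n = 1242.75
Std = sqrt(1242.75) = 35.2527
Z = (x - mean) / std
= (97 - 41.5) / 35.2527
= 55.5 / 35.2527
= 1.57

1.57


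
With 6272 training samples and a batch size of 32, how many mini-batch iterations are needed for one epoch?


Iterations per epoch = dataset_size / batch_size
= 6272 / 32
= 196

196


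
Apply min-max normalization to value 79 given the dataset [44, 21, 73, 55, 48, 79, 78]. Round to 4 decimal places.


Min = 21, Max = 79
Range = 79 - 21 = 58
Scaled = (x - min) / (max - min)
= (79 - 21) / 58
= 58 / 58
= 1.0000

1.0000


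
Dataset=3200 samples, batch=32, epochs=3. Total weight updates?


Iterations per epoch = 3200 / 32 = 100
Total updates = iterations_per_epoch * epochs
= 100 * 3
= 300

300


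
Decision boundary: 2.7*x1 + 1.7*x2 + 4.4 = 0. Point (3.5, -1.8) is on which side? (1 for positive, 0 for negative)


Compute 2.7 * 3.5 + 1.7 * -1.8 + 4.4
= 9.45 + -3.06 + 4.4
= 10.79
Since 10.79 >= 0, the point is on the positive side.

1


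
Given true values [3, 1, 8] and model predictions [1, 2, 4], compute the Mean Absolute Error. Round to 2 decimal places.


Absolute errors: [2, 1, 4]
Sum of absolute errors = 7
MAE = 7 / 3 = 2.33

2.33


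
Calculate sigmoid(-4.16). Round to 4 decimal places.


sigmoid(z) = 1 / (1 + exp(-z))
exp(-(-4.16)) = exp(4.16) = 64.0715
1 + 64.0715 = 65.0715
1 / 65.0715 = 0.0154

0.0154


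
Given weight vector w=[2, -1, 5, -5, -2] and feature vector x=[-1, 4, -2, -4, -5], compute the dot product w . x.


Element-wise products:
2 * -1 = -2
-1 * 4 = -4
5 * -2 = -10
-5 * -4 = 20
-2 * -5 = 10
Sum = -2 + -4 + -10 + 20 + 10
= 14

14


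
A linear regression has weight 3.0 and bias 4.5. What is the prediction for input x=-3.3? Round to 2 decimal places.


y = 3.0 * -3.3 + (4.5)
= -9.9 + (4.5)
= -5.40

-5.40


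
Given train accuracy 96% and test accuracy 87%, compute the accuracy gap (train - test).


Gap = train_accuracy - test_accuracy
= 96 - 87
= 9%
This moderate gap may indicate mild overfitting.

9


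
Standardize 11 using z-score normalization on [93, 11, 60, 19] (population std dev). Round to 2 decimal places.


Mean = (93 + 11 + 60 + 19) / 4 = 45.75
Variance = sum((x_i - mean)^2) / n = 1089.6875
Std = sqrt(1089.6875) = 33.0104
Z = (x - mean) / std
= (11 - 45.75) / 33.0104
= -34.75 / 33.0104
= -1.05

-1.05


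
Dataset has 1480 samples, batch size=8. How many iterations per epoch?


Iterations per epoch = dataset_size / batch_size
= 1480 / 8
= 185

185


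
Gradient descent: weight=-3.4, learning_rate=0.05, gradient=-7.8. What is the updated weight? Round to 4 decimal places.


w_new = w_old - lr * gradient
= -3.4 - 0.05 * -7.8
= -3.4 - (-0.39)
= -3.0100

-3.0100


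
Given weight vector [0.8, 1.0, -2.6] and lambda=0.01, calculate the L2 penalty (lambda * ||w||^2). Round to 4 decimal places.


Squaring each weight:
0.8^2 = 0.64
1.0^2 = 1.0
(-2.6)^2 = 6.76
Sum of squares = 8.4
Penalty = 0.01 * 8.4 = 0.0840

0.0840


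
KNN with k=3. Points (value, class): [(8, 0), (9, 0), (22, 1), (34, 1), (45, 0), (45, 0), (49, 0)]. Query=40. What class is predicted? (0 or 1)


Distances from query 40:
Point 45 (class 0): distance = 5
Point 45 (class 0): distance = 5
Point 34 (class 1): distance = 6
K=3 nearest neighbors: classes = [0, 0, 1]
Votes for class 1: 1 / 3
Majority vote => class 0

0


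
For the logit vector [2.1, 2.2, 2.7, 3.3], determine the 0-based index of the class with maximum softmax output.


Softmax is a monotonic transformation, so it preserves the argmax.
We need to find the index of the maximum logit.
Index 0: 2.1
Index 1: 2.2
Index 2: 2.7
Index 3: 3.3
Maximum logit = 3.3 at index 3

3


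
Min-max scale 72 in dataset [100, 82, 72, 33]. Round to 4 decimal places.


Min = 33, Max = 100
Range = 100 - 33 = 67
Scaled = (x - min) / (max - min)
= (72 - 33) / 67
= 39 / 67
= 0.5821

0.5821


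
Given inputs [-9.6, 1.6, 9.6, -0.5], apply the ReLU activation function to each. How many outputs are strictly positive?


ReLU(x) = max(0, x) for each element:
ReLU(-9.6) = 0
ReLU(1.6) = 1.6
ReLU(9.6) = 9.6
ReLU(-0.5) = 0
Active neurons (>0): 2

2


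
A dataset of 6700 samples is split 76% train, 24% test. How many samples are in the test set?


Train samples = 6700 * 76% = 5092
Test samples = 6700 - 5092
= 1608

1608


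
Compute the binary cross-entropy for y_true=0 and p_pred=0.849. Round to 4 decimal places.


For y=0: Loss = -log(1-p)
= -log(1 - 0.849)
= -log(0.151)
= -(-1.8905)
= 1.8905

1.8905


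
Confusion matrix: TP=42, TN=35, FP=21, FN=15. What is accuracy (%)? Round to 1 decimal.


Accuracy = (TP + TN) / (TP + TN + FP + FN) * 100
= (42 + 35) / (42 + 35 + 21 + 15)
= 77 / 113
= 0.6814
= 68.1%

68.1


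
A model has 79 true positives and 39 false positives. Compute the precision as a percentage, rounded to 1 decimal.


Precision = TP / (TP + FP) * 100
= 79 / (79 + 39)
= 79 / 118
= 0.6695
= 66.9%

66.9


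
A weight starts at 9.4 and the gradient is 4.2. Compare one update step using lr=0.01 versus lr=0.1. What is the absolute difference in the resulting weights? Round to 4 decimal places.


With lr=0.01: w_new = 9.4 - 0.01 * 4.2 = 9.358
With lr=0.1: w_new = 9.4 - 0.1 * 4.2 = 8.98
Absolute difference = |9.358 - 8.98|
= 0.3780

0.3780


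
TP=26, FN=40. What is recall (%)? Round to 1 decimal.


Recall = TP / (TP + FN) * 100
= 26 / (26 + 40)
= 26 / 66
= 0.3939
= 39.4%

39.4


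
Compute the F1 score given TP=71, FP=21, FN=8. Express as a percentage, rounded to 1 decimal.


Precision = TP / (TP + FP) = 71 / 92 = 0.7717
Recall = TP / (TP + FN) = 71 / 79 = 0.8987
F1 = 2 * P * R / (P + R)
= 2 * 0.7717 * 0.8987 / (0.7717 + 0.8987)
= 1.3872 / 1.6705
= 0.8304
As percentage: 83.0%

83.0


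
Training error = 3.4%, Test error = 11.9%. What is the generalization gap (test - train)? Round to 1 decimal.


Generalization gap = test_error - train_error
= 11.9 - 3.4
= 8.5%
A moderate gap.

8.5


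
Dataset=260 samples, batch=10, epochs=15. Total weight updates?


Iterations per epoch = 260 / 10 = 26
Total updates = iterations_per_epoch * epochs
= 26 * 15
= 390

390


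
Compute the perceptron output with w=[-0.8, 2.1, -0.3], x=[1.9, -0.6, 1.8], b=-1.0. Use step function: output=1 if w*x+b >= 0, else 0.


z = w . x + b
= -0.8*1.9 + 2.1*-0.6 + -0.3*1.8 + -1.0
= -1.52 + -1.26 + -0.54 + -1.0
= -3.32 + -1.0
= -4.32
Since z = -4.32 < 0, output = 0

0


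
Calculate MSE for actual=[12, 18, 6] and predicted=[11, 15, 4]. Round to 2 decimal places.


Differences: [1, 3, 2]
Squared errors: [1, 9, 4]
Sum of squared errors = 14
MSE = 14 / 3 = 4.67

4.67


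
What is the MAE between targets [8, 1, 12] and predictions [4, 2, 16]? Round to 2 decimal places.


Absolute errors: [4, 1, 4]
Sum of absolute errors = 9
MAE = 9 / 3 = 3.00

3.00


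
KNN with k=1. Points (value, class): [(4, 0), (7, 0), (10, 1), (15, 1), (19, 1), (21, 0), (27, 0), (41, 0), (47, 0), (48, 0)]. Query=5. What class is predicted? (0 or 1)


Distances from query 5:
Point 4 (class 0): distance = 1
K=1 nearest neighbors: classes = [0]
Votes for class 1: 0 / 1
Majority vote => class 0

0


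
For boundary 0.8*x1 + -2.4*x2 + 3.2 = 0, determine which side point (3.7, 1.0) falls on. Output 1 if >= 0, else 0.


Compute 0.8 * 3.7 + -2.4 * 1.0 + 3.2
= 2.96 + -2.4 + 3.2
= 3.76
Since 3.76 >= 0, the point is on the positive side.

1


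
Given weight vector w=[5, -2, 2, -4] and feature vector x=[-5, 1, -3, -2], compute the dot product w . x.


Element-wise products:
5 * -5 = -25
-2 * 1 = -2
2 * -3 = -6
-4 * -2 = 8
Sum = -25 + -2 + -6 + 8
= -25

-25


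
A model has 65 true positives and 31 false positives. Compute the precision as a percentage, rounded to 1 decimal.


Precision = TP / (TP + FP) * 100
= 65 / (65 + 31)
= 65 / 96
= 0.6771
= 67.7%

67.7


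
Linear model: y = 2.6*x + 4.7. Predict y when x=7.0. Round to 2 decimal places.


y = 2.6 * 7.0 + (4.7)
= 18.2 + (4.7)
= 22.90

22.90


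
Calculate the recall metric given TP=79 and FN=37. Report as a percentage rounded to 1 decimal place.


Recall = TP / (TP + FN) * 100
= 79 / (79 + 37)
= 79 / 116
= 0.681
= 68.1%

68.1


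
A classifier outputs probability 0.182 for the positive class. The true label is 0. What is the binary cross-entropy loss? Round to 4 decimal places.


For y=0: Loss = -log(1-p)
= -log(1 - 0.182)
= -log(0.818)
= -(-0.2009)
= 0.2009

0.2009


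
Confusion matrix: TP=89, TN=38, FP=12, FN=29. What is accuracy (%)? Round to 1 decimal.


Accuracy = (TP + TN) / (TP + TN + FP + FN) * 100
= (89 + 38) / (89 + 38 + 12 + 29)
= 127 / 168
= 0.756
= 75.6%

75.6


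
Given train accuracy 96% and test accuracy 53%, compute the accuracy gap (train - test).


Gap = train_accuracy - test_accuracy
= 96 - 53
= 43%
This large gap strongly indicates overfitting.

43


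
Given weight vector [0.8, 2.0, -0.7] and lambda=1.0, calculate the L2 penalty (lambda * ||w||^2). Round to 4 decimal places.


Squaring each weight:
0.8^2 = 0.64
2.0^2 = 4.0
(-0.7)^2 = 0.49
Sum of squares = 5.13
Penalty = 1.0 * 5.13 = 5.1300

5.1300


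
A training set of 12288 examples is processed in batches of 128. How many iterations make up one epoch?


Iterations per epoch = dataset_size / batch_size
= 12288 / 128
= 96

96


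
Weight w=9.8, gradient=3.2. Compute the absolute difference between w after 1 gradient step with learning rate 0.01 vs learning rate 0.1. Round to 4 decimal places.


With lr=0.01: w_new = 9.8 - 0.01 * 3.2 = 9.768
With lr=0.1: w_new = 9.8 - 0.1 * 3.2 = 9.48
Absolute difference = |9.768 - 9.48|
= 0.2880

0.2880


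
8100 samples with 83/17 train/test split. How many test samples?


Train samples = 8100 * 83% = 6723
Test samples = 8100 - 6723
= 1377

1377


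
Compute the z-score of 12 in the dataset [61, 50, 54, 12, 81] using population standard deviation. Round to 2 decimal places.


Mean = (61 + 50 + 54 + 12 + 81) / 5 = 51.6
Variance = sum((x_i - mean)^2) / n = 505.84
Std = sqrt(505.84) = 22.4909
Z = (x - mean) / std
= (12 - 51.6) / 22.4909
= -39.6 / 22.4909
= -1.76

-1.76


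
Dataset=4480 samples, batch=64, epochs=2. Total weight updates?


Iterations per epoch = 4480 / 64 = 70
Total updates = iterations_per_epoch * epochs
= 70 * 2
= 140

140


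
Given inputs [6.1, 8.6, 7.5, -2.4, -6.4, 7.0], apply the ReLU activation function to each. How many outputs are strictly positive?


ReLU(x) = max(0, x) for each element:
ReLU(6.1) = 6.1
ReLU(8.6) = 8.6
ReLU(7.5) = 7.5
ReLU(-2.4) = 0
ReLU(-6.4) = 0
ReLU(7.0) = 7.0
Active neurons (>0): 4

4


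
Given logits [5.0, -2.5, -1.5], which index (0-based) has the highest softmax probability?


Softmax is a monotonic transformation, so it preserves the argmax.
We need to find the index of the maximum logit.
Index 0: 5.0
Index 1: -2.5
Index 2: -1.5
Maximum logit = 5.0 at index 0

0


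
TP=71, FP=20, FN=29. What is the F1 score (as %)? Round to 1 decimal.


Precision = TP / (TP + FP) = 71 / 91 = 0.7802
Recall = TP / (TP + FN) = 71 / 100 = 0.71
F1 = 2 * P * R / (P + R)
= 2 * 0.7802 * 0.71 / (0.7802 + 0.71)
= 1.1079 / 1.4902
= 0.7435
As percentage: 74.3%

74.3


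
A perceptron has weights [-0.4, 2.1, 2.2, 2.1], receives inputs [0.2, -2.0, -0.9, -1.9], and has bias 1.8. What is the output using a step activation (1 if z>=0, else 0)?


z = w . x + b
= -0.4*0.2 + 2.1*-2.0 + 2.2*-0.9 + 2.1*-1.9 + 1.8
= -0.08 + -4.2 + -1.98 + -3.99 + 1.8
= -10.25 + 1.8
= -8.45
Since z = -8.45 < 0, output = 0

0


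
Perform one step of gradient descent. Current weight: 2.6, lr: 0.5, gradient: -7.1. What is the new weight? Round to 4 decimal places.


w_new = w_old - lr * gradient
= 2.6 - 0.5 * -7.1
= 2.6 - (-3.55)
= 6.1500

6.1500


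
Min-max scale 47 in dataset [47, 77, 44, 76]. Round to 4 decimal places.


Min = 44, Max = 77
Range = 77 - 44 = 33
Scaled = (x - min) / (max - min)
= (47 - 44) / 33
= 3 / 33
= 0.0909

0.0909


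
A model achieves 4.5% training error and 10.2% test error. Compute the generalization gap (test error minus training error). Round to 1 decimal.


Generalization gap = test_error - train_error
= 10.2 - 4.5
= 5.7%
A moderate gap.

5.7


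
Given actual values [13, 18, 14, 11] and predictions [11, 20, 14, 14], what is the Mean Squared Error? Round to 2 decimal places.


Differences: [2, -2, 0, -3]
Squared errors: [4, 4, 0, 9]
Sum of squared errors = 17
MSE = 17 / 4 = 4.25

4.25


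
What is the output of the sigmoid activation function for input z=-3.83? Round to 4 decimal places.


sigmoid(z) = 1 / (1 + exp(-z))
exp(-(-3.83)) = exp(3.83) = 46.0625
1 + 46.0625 = 47.0625
1 / 47.0625 = 0.0212

0.0212


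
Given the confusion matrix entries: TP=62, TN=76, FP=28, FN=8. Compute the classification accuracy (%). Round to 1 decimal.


Accuracy = (TP + TN) / (TP + TN + FP + FN) * 100
= (62 + 76) / (62 + 76 + 28 + 8)
= 138 / 174
= 0.7931
= 79.3%

79.3


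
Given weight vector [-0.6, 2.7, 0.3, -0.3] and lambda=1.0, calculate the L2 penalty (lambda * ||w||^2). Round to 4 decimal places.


Squaring each weight:
(-0.6)^2 = 0.36
2.7^2 = 7.29
0.3^2 = 0.09
(-0.3)^2 = 0.09
Sum of squares = 7.83
Penalty = 1.0 * 7.83 = 7.8300

7.8300


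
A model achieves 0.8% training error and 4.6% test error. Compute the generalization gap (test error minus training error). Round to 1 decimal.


Generalization gap = test_error - train_error
= 4.6 - 0.8
= 3.8%
A moderate gap.

3.8


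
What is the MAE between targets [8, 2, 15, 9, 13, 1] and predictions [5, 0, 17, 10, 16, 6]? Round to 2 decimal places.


Absolute errors: [3, 2, 2, 1, 3, 5]
Sum of absolute errors = 16
MAE = 16 / 6 = 2.67

2.67


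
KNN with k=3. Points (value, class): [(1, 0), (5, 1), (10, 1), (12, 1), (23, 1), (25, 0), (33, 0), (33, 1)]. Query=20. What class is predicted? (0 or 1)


Distances from query 20:
Point 23 (class 1): distance = 3
Point 25 (class 0): distance = 5
Point 12 (class 1): distance = 8
K=3 nearest neighbors: classes = [1, 0, 1]
Votes for class 1: 2 / 3
Majority vote => class 1

1


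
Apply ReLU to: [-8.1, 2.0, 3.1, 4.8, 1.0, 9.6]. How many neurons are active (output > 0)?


ReLU(x) = max(0, x) for each element:
ReLU(-8.1) = 0
ReLU(2.0) = 2.0
ReLU(3.1) = 3.1
ReLU(4.8) = 4.8
ReLU(1.0) = 1.0
ReLU(9.6) = 9.6
Active neurons (>0): 5

5


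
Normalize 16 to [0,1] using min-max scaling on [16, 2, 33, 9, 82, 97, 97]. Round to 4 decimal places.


Min = 2, Max = 97
Range = 97 - 2 = 95
Scaled = (x - min) / (max - min)
= (16 - 2) / 95
= 14 / 95
= 0.1474

0.1474


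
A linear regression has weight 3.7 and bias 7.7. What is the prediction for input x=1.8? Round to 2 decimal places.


y = 3.7 * 1.8 + (7.7)
= 6.66 + (7.7)
= 14.36

14.36


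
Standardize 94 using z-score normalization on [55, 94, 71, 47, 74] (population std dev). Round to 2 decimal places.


Mean = (55 + 94 + 71 + 47 + 74) / 5 = 68.2
Variance = sum((x_i - mean)^2) / n = 266.16
Std = sqrt(266.16) = 16.3144
Z = (x - mean) / std
= (94 - 68.2) / 16.3144
= 25.8 / 16.3144
= 1.58

1.58


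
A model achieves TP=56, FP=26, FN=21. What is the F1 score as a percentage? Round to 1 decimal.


Precision = TP / (TP + FP) = 56 / 82 = 0.6829
Recall = TP / (TP + FN) = 56 / 77 = 0.7273
F1 = 2 * P * R / (P + R)
= 2 * 0.6829 * 0.7273 / (0.6829 + 0.7273)
= 0.9933 / 1.4102
= 0.7044
As percentage: 70.4%

70.4


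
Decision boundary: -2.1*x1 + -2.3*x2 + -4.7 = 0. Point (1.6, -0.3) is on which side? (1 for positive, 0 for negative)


Compute -2.1 * 1.6 + -2.3 * -0.3 + -4.7
= -3.36 + 0.69 + -4.7
= -7.37
Since -7.37 < 0, the point is on the negative side.

0


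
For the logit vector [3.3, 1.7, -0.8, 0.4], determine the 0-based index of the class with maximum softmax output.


Softmax is a monotonic transformation, so it preserves the argmax.
We need to find the index of the maximum logit.
Index 0: 3.3
Index 1: 1.7
Index 2: -0.8
Index 3: 0.4
Maximum logit = 3.3 at index 0

0


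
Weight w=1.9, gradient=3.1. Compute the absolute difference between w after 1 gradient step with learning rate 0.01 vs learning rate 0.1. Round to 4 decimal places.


With lr=0.01: w_new = 1.9 - 0.01 * 3.1 = 1.869
With lr=0.1: w_new = 1.9 - 0.1 * 3.1 = 1.59
Absolute difference = |1.869 - 1.59|
= 0.2790

0.2790


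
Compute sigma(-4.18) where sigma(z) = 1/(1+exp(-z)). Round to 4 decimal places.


sigmoid(z) = 1 / (1 + exp(-z))
exp(-(-4.18)) = exp(4.18) = 65.3659
1 + 65.3659 = 66.3659
1 / 66.3659 = 0.0151

0.0151


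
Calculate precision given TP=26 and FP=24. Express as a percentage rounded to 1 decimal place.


Precision = TP / (TP + FP) * 100
= 26 / (26 + 24)
= 26 / 50
= 0.52
= 52.0%

52.0


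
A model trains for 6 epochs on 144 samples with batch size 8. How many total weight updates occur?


Iterations per epoch = 144 / 8 = 18
Total updates = iterations_per_epoch * epochs
= 18 * 6
= 108

108


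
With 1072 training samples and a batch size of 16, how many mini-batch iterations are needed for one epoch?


Iterations per epoch = dataset_size / batch_size
= 1072 / 16
= 67

67


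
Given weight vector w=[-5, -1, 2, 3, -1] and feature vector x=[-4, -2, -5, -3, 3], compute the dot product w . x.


Element-wise products:
-5 * -4 = 20
-1 * -2 = 2
2 * -5 = -10
3 * -3 = -9
-1 * 3 = -3
Sum = 20 + 2 + -10 + -9 + -3
= 0

0


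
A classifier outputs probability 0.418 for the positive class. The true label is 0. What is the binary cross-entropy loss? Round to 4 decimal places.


For y=0: Loss = -log(1-p)
= -log(1 - 0.418)
= -log(0.582)
= -(-0.5413)
= 0.5413

0.5413


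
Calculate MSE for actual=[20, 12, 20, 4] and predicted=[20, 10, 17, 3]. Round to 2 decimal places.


Differences: [0, 2, 3, 1]
Squared errors: [0, 4, 9, 1]
Sum of squared errors = 14
MSE = 14 / 4 = 3.50

3.50


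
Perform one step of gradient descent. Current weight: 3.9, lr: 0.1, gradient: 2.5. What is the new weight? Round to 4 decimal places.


w_new = w_old - lr * gradient
= 3.9 - 0.1 * 2.5
= 3.9 - (0.25)
= 3.6500

3.6500


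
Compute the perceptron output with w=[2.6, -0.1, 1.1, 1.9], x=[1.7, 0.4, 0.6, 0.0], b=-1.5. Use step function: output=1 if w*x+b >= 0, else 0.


z = w . x + b
= 2.6*1.7 + -0.1*0.4 + 1.1*0.6 + 1.9*0.0 + -1.5
= 4.42 + -0.04 + 0.66 + 0.0 + -1.5
= 5.04 + -1.5
= 3.54
Since z = 3.54 >= 0, output = 1

1


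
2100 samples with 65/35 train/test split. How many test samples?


Train samples = 2100 * 65% = 1365
Test samples = 2100 - 1365
= 735

735


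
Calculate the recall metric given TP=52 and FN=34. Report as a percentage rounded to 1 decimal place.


Recall = TP / (TP + FN) * 100
= 52 / (52 + 34)
= 52 / 86
= 0.6047
= 60.5%

60.5


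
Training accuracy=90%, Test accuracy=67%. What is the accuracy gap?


Gap = train_accuracy - test_accuracy
= 90 - 67
= 23%
This large gap strongly indicates overfitting.

23


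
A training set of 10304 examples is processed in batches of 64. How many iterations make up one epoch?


Iterations per epoch = dataset_size / batch_size
= 10304 / 64
= 161

161


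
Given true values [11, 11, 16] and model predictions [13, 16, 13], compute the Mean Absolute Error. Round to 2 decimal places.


Absolute errors: [2, 5, 3]
Sum of absolute errors = 10
MAE = 10 / 3 = 3.33

3.33


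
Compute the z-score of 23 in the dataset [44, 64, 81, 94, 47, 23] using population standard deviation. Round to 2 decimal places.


Mean = (44 + 64 + 81 + 94 + 47 + 23) / 6 = 58.8333
Variance = sum((x_i - mean)^2) / n = 566.4722
Std = sqrt(566.4722) = 23.8007
Z = (x - mean) / std
= (23 - 58.8333) / 23.8007
= -35.8333 / 23.8007
= -1.51

-1.51
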